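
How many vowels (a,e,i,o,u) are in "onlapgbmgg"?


Input: onlapgbmgg
Checking each character:
  'o' at position 0: vowel (running total: 1)
  'n' at position 1: consonant
  'l' at position 2: consonant
  'a' at position 3: vowel (running total: 2)
  'p' at position 4: consonant
  'g' at position 5: consonant
  'b' at position 6: consonant
  'm' at position 7: consonant
  'g' at position 8: consonant
  'g' at position 9: consonant
Total vowels: 2

2


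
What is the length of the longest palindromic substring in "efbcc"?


Input: "efbcc"
Checking substrings for palindromes:
  [3:5] "cc" (len 2) => palindrome
Longest palindromic substring: "cc" with length 2

2


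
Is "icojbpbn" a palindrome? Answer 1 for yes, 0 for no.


Input: icojbpbn
Reversed: nbpbjoci
  Compare pos 0 ('i') with pos 7 ('n'): MISMATCH
  Compare pos 1 ('c') with pos 6 ('b'): MISMATCH
  Compare pos 2 ('o') with pos 5 ('p'): MISMATCH
  Compare pos 3 ('j') with pos 4 ('b'): MISMATCH
Result: not a palindrome

0


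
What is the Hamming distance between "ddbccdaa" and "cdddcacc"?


Comparing "ddbccdaa" and "cdddcacc" position by position:
  Position 0: 'd' vs 'c' => differ
  Position 1: 'd' vs 'd' => same
  Position 2: 'b' vs 'd' => differ
  Position 3: 'c' vs 'd' => differ
  Position 4: 'c' vs 'c' => same
  Position 5: 'd' vs 'a' => differ
  Position 6: 'a' vs 'c' => differ
  Position 7: 'a' vs 'c' => differ
Total differences (Hamming distance): 6

6


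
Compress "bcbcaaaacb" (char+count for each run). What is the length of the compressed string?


Input: bcbcaaaacb
Runs:
  'b' x 1 => "b1"
  'c' x 1 => "c1"
  'b' x 1 => "b1"
  'c' x 1 => "c1"
  'a' x 4 => "a4"
  'c' x 1 => "c1"
  'b' x 1 => "b1"
Compressed: "b1c1b1c1a4c1b1"
Compressed length: 14

14


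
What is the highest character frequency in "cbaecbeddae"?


Input: cbaecbeddae
Character counts:
  'a': 2
  'b': 2
  'c': 2
  'd': 2
  'e': 3
Maximum frequency: 3

3


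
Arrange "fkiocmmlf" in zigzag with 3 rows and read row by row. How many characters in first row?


Zigzag "fkiocmmlf" into 3 rows:
Placing characters:
  'f' => row 0
  'k' => row 1
  'i' => row 2
  'o' => row 1
  'c' => row 0
  'm' => row 1
  'm' => row 2
  'l' => row 1
  'f' => row 0
Rows:
  Row 0: "fcf"
  Row 1: "koml"
  Row 2: "im"
First row length: 3

3


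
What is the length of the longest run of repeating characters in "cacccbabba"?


Input: "cacccbabba"
Scanning for longest run:
  Position 1 ('a'): new char, reset run to 1
  Position 2 ('c'): new char, reset run to 1
  Position 3 ('c'): continues run of 'c', length=2
  Position 4 ('c'): continues run of 'c', length=3
  Position 5 ('b'): new char, reset run to 1
  Position 6 ('a'): new char, reset run to 1
  Position 7 ('b'): new char, reset run to 1
  Position 8 ('b'): continues run of 'b', length=2
  Position 9 ('a'): new char, reset run to 1
Longest run: 'c' with length 3

3


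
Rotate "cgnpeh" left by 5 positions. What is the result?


Input: "cgnpeh", rotate left by 5
First 5 characters: "cgnpe"
Remaining characters: "h"
Concatenate remaining + first: "h" + "cgnpe" = "hcgnpe"

hcgnpe


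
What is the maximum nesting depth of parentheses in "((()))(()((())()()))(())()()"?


Input: "((()))(()((())()()))(())()()"
Tracking depth:
  Position 0 '(': depth becomes 1
  Position 1 '(': depth becomes 2
  Position 2 '(': depth becomes 3
  Position 3 ')': depth becomes 2
  Position 4 ')': depth becomes 1
  Position 5 ')': depth becomes 0
  Position 6 '(': depth becomes 1
  Position 7 '(': depth becomes 2
  Position 8 ')': depth becomes 1
  Position 9 '(': depth becomes 2
  Position 10 '(': depth becomes 3
  Position 11 '(': depth becomes 4
  Position 12 ')': depth becomes 3
  Position 13 ')': depth becomes 2
  Position 14 '(': depth becomes 3
  Position 15 ')': depth becomes 2
  Position 16 '(': depth becomes 3
  Position 17 ')': depth becomes 2
  Position 18 ')': depth becomes 1
  Position 19 ')': depth becomes 0
  Position 20 '(': depth becomes 1
  Position 21 '(': depth becomes 2
  Position 22 ')': depth becomes 1
  Position 23 ')': depth becomes 0
  Position 24 '(': depth becomes 1
  Position 25 ')': depth becomes 0
  Position 26 '(': depth becomes 1
  Position 27 ')': depth becomes 0
Maximum depth reached: 4

4


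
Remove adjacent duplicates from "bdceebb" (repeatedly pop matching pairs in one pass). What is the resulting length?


Input: bdceebb
Stack-based adjacent duplicate removal:
  Read 'b': push. Stack: b
  Read 'd': push. Stack: bd
  Read 'c': push. Stack: bdc
  Read 'e': push. Stack: bdce
  Read 'e': matches stack top 'e' => pop. Stack: bdc
  Read 'b': push. Stack: bdcb
  Read 'b': matches stack top 'b' => pop. Stack: bdc
Final stack: "bdc" (length 3)

3


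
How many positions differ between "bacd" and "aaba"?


Comparing "bacd" and "aaba" position by position:
  Position 0: 'b' vs 'a' => DIFFER
  Position 1: 'a' vs 'a' => same
  Position 2: 'c' vs 'b' => DIFFER
  Position 3: 'd' vs 'a' => DIFFER
Positions that differ: 3

3


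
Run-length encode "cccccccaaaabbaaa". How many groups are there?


Input: cccccccaaaabbaaa
Scanning for consecutive runs:
  Group 1: 'c' x 7 (positions 0-6)
  Group 2: 'a' x 4 (positions 7-10)
  Group 3: 'b' x 2 (positions 11-12)
  Group 4: 'a' x 3 (positions 13-15)
Total groups: 4

4


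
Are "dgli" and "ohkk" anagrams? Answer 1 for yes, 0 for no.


Strings: "dgli", "ohkk"
Sorted first:  dgil
Sorted second: hkko
Differ at position 0: 'd' vs 'h' => not anagrams

0


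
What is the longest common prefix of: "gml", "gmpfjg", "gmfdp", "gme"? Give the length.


Words: gml, gmpfjg, gmfdp, gme
  Position 0: all 'g' => match
  Position 1: all 'm' => match
  Position 2: ('l', 'p', 'f', 'e') => mismatch, stop
LCP = "gm" (length 2)

2


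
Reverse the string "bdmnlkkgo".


Input: bdmnlkkgo
Reading characters right to left:
  Position 8: 'o'
  Position 7: 'g'
  Position 6: 'k'
  Position 5: 'k'
  Position 4: 'l'
  Position 3: 'n'
  Position 2: 'm'
  Position 1: 'd'
  Position 0: 'b'
Reversed: ogkklnmdb

ogkklnmdb


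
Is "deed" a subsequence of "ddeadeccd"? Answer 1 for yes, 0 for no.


Check if "deed" is a subsequence of "ddeadeccd"
Greedy scan:
  Position 0 ('d'): matches sub[0] = 'd'
  Position 1 ('d'): no match needed
  Position 2 ('e'): matches sub[1] = 'e'
  Position 3 ('a'): no match needed
  Position 4 ('d'): no match needed
  Position 5 ('e'): matches sub[2] = 'e'
  Position 6 ('c'): no match needed
  Position 7 ('c'): no match needed
  Position 8 ('d'): matches sub[3] = 'd'
All 4 characters matched => is a subsequence

1


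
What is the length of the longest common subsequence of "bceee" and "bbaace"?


LCS of "bceee" and "bbaace"
DP table:
           b    b    a    a    c    e
      0    0    0    0    0    0    0
  b   0    1    1    1    1    1    1
  c   0    1    1    1    1    2    2
  e   0    1    1    1    1    2    3
  e   0    1    1    1    1    2    3
  e   0    1    1    1    1    2    3
LCS length = dp[5][6] = 3

3


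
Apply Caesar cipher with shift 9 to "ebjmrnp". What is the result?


Caesar cipher: shift "ebjmrnp" by 9
  'e' (pos 4) + 9 = pos 13 = 'n'
  'b' (pos 1) + 9 = pos 10 = 'k'
  'j' (pos 9) + 9 = pos 18 = 's'
  'm' (pos 12) + 9 = pos 21 = 'v'
  'r' (pos 17) + 9 = pos 0 = 'a'
  'n' (pos 13) + 9 = pos 22 = 'w'
  'p' (pos 15) + 9 = pos 24 = 'y'
Result: nksvawy

nksvawy


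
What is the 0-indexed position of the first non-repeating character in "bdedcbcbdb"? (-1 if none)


Input: bdedcbcbdb
Character frequencies:
  'b': 4
  'c': 2
  'd': 3
  'e': 1
Scanning left to right for freq == 1:
  Position 0 ('b'): freq=4, skip
  Position 1 ('d'): freq=3, skip
  Position 2 ('e'): unique! => answer = 2

2


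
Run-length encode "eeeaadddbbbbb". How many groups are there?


Input: eeeaadddbbbbb
Scanning for consecutive runs:
  Group 1: 'e' x 3 (positions 0-2)
  Group 2: 'a' x 2 (positions 3-4)
  Group 3: 'd' x 3 (positions 5-7)
  Group 4: 'b' x 5 (positions 8-12)
Total groups: 4

4


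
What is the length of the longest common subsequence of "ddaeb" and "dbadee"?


LCS of "ddaeb" and "dbadee"
DP table:
           d    b    a    d    e    e
      0    0    0    0    0    0    0
  d   0    1    1    1    1    1    1
  d   0    1    1    1    2    2    2
  a   0    1    1    2    2    2    2
  e   0    1    1    2    2    3    3
  b   0    1    2    2    2    3    3
LCS length = dp[5][6] = 3

3


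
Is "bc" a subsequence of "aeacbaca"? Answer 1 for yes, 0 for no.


Check if "bc" is a subsequence of "aeacbaca"
Greedy scan:
  Position 0 ('a'): no match needed
  Position 1 ('e'): no match needed
  Position 2 ('a'): no match needed
  Position 3 ('c'): no match needed
  Position 4 ('b'): matches sub[0] = 'b'
  Position 5 ('a'): no match needed
  Position 6 ('c'): matches sub[1] = 'c'
  Position 7 ('a'): no match needed
All 2 characters matched => is a subsequence

1


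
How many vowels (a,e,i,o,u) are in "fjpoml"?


Input: fjpoml
Checking each character:
  'f' at position 0: consonant
  'j' at position 1: consonant
  'p' at position 2: consonant
  'o' at position 3: vowel (running total: 1)
  'm' at position 4: consonant
  'l' at position 5: consonant
Total vowels: 1

1


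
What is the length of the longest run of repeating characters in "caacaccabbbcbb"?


Input: "caacaccabbbcbb"
Scanning for longest run:
  Position 1 ('a'): new char, reset run to 1
  Position 2 ('a'): continues run of 'a', length=2
  Position 3 ('c'): new char, reset run to 1
  Position 4 ('a'): new char, reset run to 1
  Position 5 ('c'): new char, reset run to 1
  Position 6 ('c'): continues run of 'c', length=2
  Position 7 ('a'): new char, reset run to 1
  Position 8 ('b'): new char, reset run to 1
  Position 9 ('b'): continues run of 'b', length=2
  Position 10 ('b'): continues run of 'b', length=3
  Position 11 ('c'): new char, reset run to 1
  Position 12 ('b'): new char, reset run to 1
  Position 13 ('b'): continues run of 'b', length=2
Longest run: 'b' with length 3

3


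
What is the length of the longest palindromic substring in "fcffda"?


Input: "fcffda"
Checking substrings for palindromes:
  [0:3] "fcf" (len 3) => palindrome
  [2:4] "ff" (len 2) => palindrome
Longest palindromic substring: "fcf" with length 3

3


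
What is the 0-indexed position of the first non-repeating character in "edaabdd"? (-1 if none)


Input: edaabdd
Character frequencies:
  'a': 2
  'b': 1
  'd': 3
  'e': 1
Scanning left to right for freq == 1:
  Position 0 ('e'): unique! => answer = 0

0


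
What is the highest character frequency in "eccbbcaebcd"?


Input: eccbbcaebcd
Character counts:
  'a': 1
  'b': 3
  'c': 4
  'd': 1
  'e': 2
Maximum frequency: 4

4


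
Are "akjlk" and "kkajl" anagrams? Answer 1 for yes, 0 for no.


Strings: "akjlk", "kkajl"
Sorted first:  ajkkl
Sorted second: ajkkl
Sorted forms match => anagrams

1


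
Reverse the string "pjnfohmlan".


Input: pjnfohmlan
Reading characters right to left:
  Position 9: 'n'
  Position 8: 'a'
  Position 7: 'l'
  Position 6: 'm'
  Position 5: 'h'
  Position 4: 'o'
  Position 3: 'f'
  Position 2: 'n'
  Position 1: 'j'
  Position 0: 'p'
Reversed: nalmhofnjp

nalmhofnjp


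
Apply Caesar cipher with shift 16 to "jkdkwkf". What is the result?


Caesar cipher: shift "jkdkwkf" by 16
  'j' (pos 9) + 16 = pos 25 = 'z'
  'k' (pos 10) + 16 = pos 0 = 'a'
  'd' (pos 3) + 16 = pos 19 = 't'
  'k' (pos 10) + 16 = pos 0 = 'a'
  'w' (pos 22) + 16 = pos 12 = 'm'
  'k' (pos 10) + 16 = pos 0 = 'a'
  'f' (pos 5) + 16 = pos 21 = 'v'
Result: zatamav

zatamav


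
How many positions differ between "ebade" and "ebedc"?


Comparing "ebade" and "ebedc" position by position:
  Position 0: 'e' vs 'e' => same
  Position 1: 'b' vs 'b' => same
  Position 2: 'a' vs 'e' => DIFFER
  Position 3: 'd' vs 'd' => same
  Position 4: 'e' vs 'c' => DIFFER
Positions that differ: 2

2


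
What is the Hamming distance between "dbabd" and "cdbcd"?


Comparing "dbabd" and "cdbcd" position by position:
  Position 0: 'd' vs 'c' => differ
  Position 1: 'b' vs 'd' => differ
  Position 2: 'a' vs 'b' => differ
  Position 3: 'b' vs 'c' => differ
  Position 4: 'd' vs 'd' => same
Total differences (Hamming distance): 4

4


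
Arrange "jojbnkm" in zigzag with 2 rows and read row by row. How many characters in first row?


Zigzag "jojbnkm" into 2 rows:
Placing characters:
  'j' => row 0
  'o' => row 1
  'j' => row 0
  'b' => row 1
  'n' => row 0
  'k' => row 1
  'm' => row 0
Rows:
  Row 0: "jjnm"
  Row 1: "obk"
First row length: 4

4


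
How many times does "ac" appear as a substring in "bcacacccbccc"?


Searching for "ac" in "bcacacccbccc"
Scanning each position:
  Position 0: "bc" => no
  Position 1: "ca" => no
  Position 2: "ac" => MATCH
  Position 3: "ca" => no
  Position 4: "ac" => MATCH
  Position 5: "cc" => no
  Position 6: "cc" => no
  Position 7: "cb" => no
  Position 8: "bc" => no
  Position 9: "cc" => no
  Position 10: "cc" => no
Total occurrences: 2

2


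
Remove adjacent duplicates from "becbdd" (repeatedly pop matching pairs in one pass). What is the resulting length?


Input: becbdd
Stack-based adjacent duplicate removal:
  Read 'b': push. Stack: b
  Read 'e': push. Stack: be
  Read 'c': push. Stack: bec
  Read 'b': push. Stack: becb
  Read 'd': push. Stack: becbd
  Read 'd': matches stack top 'd' => pop. Stack: becb
Final stack: "becb" (length 4)

4


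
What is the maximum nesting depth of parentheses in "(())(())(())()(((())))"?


Input: "(())(())(())()(((())))"
Tracking depth:
  Position 0 '(': depth becomes 1
  Position 1 '(': depth becomes 2
  Position 2 ')': depth becomes 1
  Position 3 ')': depth becomes 0
  Position 4 '(': depth becomes 1
  Position 5 '(': depth becomes 2
  Position 6 ')': depth becomes 1
  Position 7 ')': depth becomes 0
  Position 8 '(': depth becomes 1
  Position 9 '(': depth becomes 2
  Position 10 ')': depth becomes 1
  Position 11 ')': depth becomes 0
  Position 12 '(': depth becomes 1
  Position 13 ')': depth becomes 0
  Position 14 '(': depth becomes 1
  Position 15 '(': depth becomes 2
  Position 16 '(': depth becomes 3
  Position 17 '(': depth becomes 4
  Position 18 ')': depth becomes 3
  Position 19 ')': depth becomes 2
  Position 20 ')': depth becomes 1
  Position 21 ')': depth becomes 0
Maximum depth reached: 4

4


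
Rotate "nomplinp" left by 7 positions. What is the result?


Input: "nomplinp", rotate left by 7
First 7 characters: "nomplin"
Remaining characters: "p"
Concatenate remaining + first: "p" + "nomplin" = "pnomplin"

pnomplin


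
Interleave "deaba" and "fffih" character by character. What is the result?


Interleaving "deaba" and "fffih":
  Position 0: 'd' from first, 'f' from second => "df"
  Position 1: 'e' from first, 'f' from second => "ef"
  Position 2: 'a' from first, 'f' from second => "af"
  Position 3: 'b' from first, 'i' from second => "bi"
  Position 4: 'a' from first, 'h' from second => "ah"
Result: dfefafbiah

dfefafbiah


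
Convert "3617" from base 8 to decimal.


Input: "3617" in base 8
Positional expansion:
  Digit '3' (value 3) x 8^3 = 1536
  Digit '6' (value 6) x 8^2 = 384
  Digit '1' (value 1) x 8^1 = 8
  Digit '7' (value 7) x 8^0 = 7
Sum = 1935

1935


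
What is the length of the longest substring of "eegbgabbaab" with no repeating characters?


Input: "eegbgabbaab"
Sliding window (track last position of each char):
  Position 0 ('e'): window [0,0] length 1 -- new best
  Position 1 ('e'): repeat (last at 0), move window start to 1
  Position 1 ('e'): window [1,1] length 1
  Position 2 ('g'): window [1,2] length 2 -- new best
  Position 3 ('b'): window [1,3] length 3 -- new best
  Position 4 ('g'): repeat (last at 2), move window start to 3
  Position 4 ('g'): window [3,4] length 2
  Position 5 ('a'): window [3,5] length 3
  Position 6 ('b'): repeat (last at 3), move window start to 4
  Position 6 ('b'): window [4,6] length 3
  Position 7 ('b'): repeat (last at 6), move window start to 7
  Position 7 ('b'): window [7,7] length 1
  Position 8 ('a'): window [7,8] length 2
  Position 9 ('a'): repeat (last at 8), move window start to 9
  Position 9 ('a'): window [9,9] length 1
  Position 10 ('b'): window [9,10] length 2
Longest substring with no repeats: "egb" with length 3

3


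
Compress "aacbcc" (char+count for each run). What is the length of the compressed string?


Input: aacbcc
Runs:
  'a' x 2 => "a2"
  'c' x 1 => "c1"
  'b' x 1 => "b1"
  'c' x 2 => "c2"
Compressed: "a2c1b1c2"
Compressed length: 8

8


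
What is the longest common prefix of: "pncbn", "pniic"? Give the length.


Words: pncbn, pniic
  Position 0: all 'p' => match
  Position 1: all 'n' => match
  Position 2: ('c', 'i') => mismatch, stop
LCP = "pn" (length 2)

2


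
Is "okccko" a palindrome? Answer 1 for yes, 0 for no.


Input: okccko
Reversed: okccko
  Compare pos 0 ('o') with pos 5 ('o'): match
  Compare pos 1 ('k') with pos 4 ('k'): match
  Compare pos 2 ('c') with pos 3 ('c'): match
Result: palindrome

1


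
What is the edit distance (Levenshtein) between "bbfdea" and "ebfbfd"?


Computing edit distance: "bbfdea" -> "ebfbfd"
DP table:
           e    b    f    b    f    d
      0    1    2    3    4    5    6
  b   1    1    1    2    3    4    5
  b   2    2    1    2    2    3    4
  f   3    3    2    1    2    2    3
  d   4    4    3    2    2    3    2
  e   5    4    4    3    3    3    3
  a   6    5    5    4    4    4    4
Edit distance = dp[6][6] = 4

4


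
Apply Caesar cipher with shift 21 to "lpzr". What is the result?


Caesar cipher: shift "lpzr" by 21
  'l' (pos 11) + 21 = pos 6 = 'g'
  'p' (pos 15) + 21 = pos 10 = 'k'
  'z' (pos 25) + 21 = pos 20 = 'u'
  'r' (pos 17) + 21 = pos 12 = 'm'
Result: gkum

gkum


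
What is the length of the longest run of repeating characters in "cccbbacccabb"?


Input: "cccbbacccabb"
Scanning for longest run:
  Position 1 ('c'): continues run of 'c', length=2
  Position 2 ('c'): continues run of 'c', length=3
  Position 3 ('b'): new char, reset run to 1
  Position 4 ('b'): continues run of 'b', length=2
  Position 5 ('a'): new char, reset run to 1
  Position 6 ('c'): new char, reset run to 1
  Position 7 ('c'): continues run of 'c', length=2
  Position 8 ('c'): continues run of 'c', length=3
  Position 9 ('a'): new char, reset run to 1
  Position 10 ('b'): new char, reset run to 1
  Position 11 ('b'): continues run of 'b', length=2
Longest run: 'c' with length 3

3


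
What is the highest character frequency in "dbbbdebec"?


Input: dbbbdebec
Character counts:
  'b': 4
  'c': 1
  'd': 2
  'e': 2
Maximum frequency: 4

4


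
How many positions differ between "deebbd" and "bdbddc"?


Comparing "deebbd" and "bdbddc" position by position:
  Position 0: 'd' vs 'b' => DIFFER
  Position 1: 'e' vs 'd' => DIFFER
  Position 2: 'e' vs 'b' => DIFFER
  Position 3: 'b' vs 'd' => DIFFER
  Position 4: 'b' vs 'd' => DIFFER
  Position 5: 'd' vs 'c' => DIFFER
Positions that differ: 6

6


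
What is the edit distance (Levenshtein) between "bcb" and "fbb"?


Computing edit distance: "bcb" -> "fbb"
DP table:
           f    b    b
      0    1    2    3
  b   1    1    1    2
  c   2    2    2    2
  b   3    3    2    2
Edit distance = dp[3][3] = 2

2


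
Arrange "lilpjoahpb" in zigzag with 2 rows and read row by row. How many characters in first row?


Zigzag "lilpjoahpb" into 2 rows:
Placing characters:
  'l' => row 0
  'i' => row 1
  'l' => row 0
  'p' => row 1
  'j' => row 0
  'o' => row 1
  'a' => row 0
  'h' => row 1
  'p' => row 0
  'b' => row 1
Rows:
  Row 0: "lljap"
  Row 1: "ipohb"
First row length: 5

5


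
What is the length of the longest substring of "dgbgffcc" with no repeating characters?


Input: "dgbgffcc"
Sliding window (track last position of each char):
  Position 0 ('d'): window [0,0] length 1 -- new best
  Position 1 ('g'): window [0,1] length 2 -- new best
  Position 2 ('b'): window [0,2] length 3 -- new best
  Position 3 ('g'): repeat (last at 1), move window start to 2
  Position 3 ('g'): window [2,3] length 2
  Position 4 ('f'): window [2,4] length 3
  Position 5 ('f'): repeat (last at 4), move window start to 5
  Position 5 ('f'): window [5,5] length 1
  Position 6 ('c'): window [5,6] length 2
  Position 7 ('c'): repeat (last at 6), move window start to 7
  Position 7 ('c'): window [7,7] length 1
Longest substring with no repeats: "dgb" with length 3

3


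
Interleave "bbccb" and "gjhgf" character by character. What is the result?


Interleaving "bbccb" and "gjhgf":
  Position 0: 'b' from first, 'g' from second => "bg"
  Position 1: 'b' from first, 'j' from second => "bj"
  Position 2: 'c' from first, 'h' from second => "ch"
  Position 3: 'c' from first, 'g' from second => "cg"
  Position 4: 'b' from first, 'f' from second => "bf"
Result: bgbjchcgbf

bgbjchcgbf


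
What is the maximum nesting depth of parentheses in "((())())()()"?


Input: "((())())()()"
Tracking depth:
  Position 0 '(': depth becomes 1
  Position 1 '(': depth becomes 2
  Position 2 '(': depth becomes 3
  Position 3 ')': depth becomes 2
  Position 4 ')': depth becomes 1
  Position 5 '(': depth becomes 2
  Position 6 ')': depth becomes 1
  Position 7 ')': depth becomes 0
  Position 8 '(': depth becomes 1
  Position 9 ')': depth becomes 0
  Position 10 '(': depth becomes 1
  Position 11 ')': depth becomes 0
Maximum depth reached: 3

3


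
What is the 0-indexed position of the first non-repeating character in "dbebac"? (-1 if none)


Input: dbebac
Character frequencies:
  'a': 1
  'b': 2
  'c': 1
  'd': 1
  'e': 1
Scanning left to right for freq == 1:
  Position 0 ('d'): unique! => answer = 0

0


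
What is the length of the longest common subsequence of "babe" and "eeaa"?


LCS of "babe" and "eeaa"
DP table:
           e    e    a    a
      0    0    0    0    0
  b   0    0    0    0    0
  a   0    0    0    1    1
  b   0    0    0    1    1
  e   0    1    1    1    1
LCS length = dp[4][4] = 1

1


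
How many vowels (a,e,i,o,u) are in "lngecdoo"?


Input: lngecdoo
Checking each character:
  'l' at position 0: consonant
  'n' at position 1: consonant
  'g' at position 2: consonant
  'e' at position 3: vowel (running total: 1)
  'c' at position 4: consonant
  'd' at position 5: consonant
  'o' at position 6: vowel (running total: 2)
  'o' at position 7: vowel (running total: 3)
Total vowels: 3

3


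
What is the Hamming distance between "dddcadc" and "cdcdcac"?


Comparing "dddcadc" and "cdcdcac" position by position:
  Position 0: 'd' vs 'c' => differ
  Position 1: 'd' vs 'd' => same
  Position 2: 'd' vs 'c' => differ
  Position 3: 'c' vs 'd' => differ
  Position 4: 'a' vs 'c' => differ
  Position 5: 'd' vs 'a' => differ
  Position 6: 'c' vs 'c' => same
Total differences (Hamming distance): 5

5


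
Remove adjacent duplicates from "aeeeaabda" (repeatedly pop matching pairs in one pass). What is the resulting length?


Input: aeeeaabda
Stack-based adjacent duplicate removal:
  Read 'a': push. Stack: a
  Read 'e': push. Stack: ae
  Read 'e': matches stack top 'e' => pop. Stack: a
  Read 'e': push. Stack: ae
  Read 'a': push. Stack: aea
  Read 'a': matches stack top 'a' => pop. Stack: ae
  Read 'b': push. Stack: aeb
  Read 'd': push. Stack: aebd
  Read 'a': push. Stack: aebda
Final stack: "aebda" (length 5)

5


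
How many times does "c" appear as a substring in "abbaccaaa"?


Searching for "c" in "abbaccaaa"
Scanning each position:
  Position 0: "a" => no
  Position 1: "b" => no
  Position 2: "b" => no
  Position 3: "a" => no
  Position 4: "c" => MATCH
  Position 5: "c" => MATCH
  Position 6: "a" => no
  Position 7: "a" => no
  Position 8: "a" => no
Total occurrences: 2

2


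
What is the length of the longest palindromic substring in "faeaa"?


Input: "faeaa"
Checking substrings for palindromes:
  [1:4] "aea" (len 3) => palindrome
  [3:5] "aa" (len 2) => palindrome
Longest palindromic substring: "aea" with length 3

3


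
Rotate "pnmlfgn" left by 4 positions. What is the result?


Input: "pnmlfgn", rotate left by 4
First 4 characters: "pnml"
Remaining characters: "fgn"
Concatenate remaining + first: "fgn" + "pnml" = "fgnpnml"

fgnpnml


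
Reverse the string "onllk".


Input: onllk
Reading characters right to left:
  Position 4: 'k'
  Position 3: 'l'
  Position 2: 'l'
  Position 1: 'n'
  Position 0: 'o'
Reversed: kllno

kllno


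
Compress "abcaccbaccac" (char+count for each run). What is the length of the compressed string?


Input: abcaccbaccac
Runs:
  'a' x 1 => "a1"
  'b' x 1 => "b1"
  'c' x 1 => "c1"
  'a' x 1 => "a1"
  'c' x 2 => "c2"
  'b' x 1 => "b1"
  'a' x 1 => "a1"
  'c' x 2 => "c2"
  'a' x 1 => "a1"
  'c' x 1 => "c1"
Compressed: "a1b1c1a1c2b1a1c2a1c1"
Compressed length: 20

20


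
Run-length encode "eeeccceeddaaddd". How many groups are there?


Input: eeeccceeddaaddd
Scanning for consecutive runs:
  Group 1: 'e' x 3 (positions 0-2)
  Group 2: 'c' x 3 (positions 3-5)
  Group 3: 'e' x 2 (positions 6-7)
  Group 4: 'd' x 2 (positions 8-9)
  Group 5: 'a' x 2 (positions 10-11)
  Group 6: 'd' x 3 (positions 12-14)
Total groups: 6

6


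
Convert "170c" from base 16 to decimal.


Input: "170c" in base 16
Positional expansion:
  Digit '1' (value 1) x 16^3 = 4096
  Digit '7' (value 7) x 16^2 = 1792
  Digit '0' (value 0) x 16^1 = 0
  Digit 'c' (value 12) x 16^0 = 12
Sum = 5900

5900


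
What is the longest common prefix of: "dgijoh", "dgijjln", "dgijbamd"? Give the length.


Words: dgijoh, dgijjln, dgijbamd
  Position 0: all 'd' => match
  Position 1: all 'g' => match
  Position 2: all 'i' => match
  Position 3: all 'j' => match
  Position 4: ('o', 'j', 'b') => mismatch, stop
LCP = "dgij" (length 4)

4


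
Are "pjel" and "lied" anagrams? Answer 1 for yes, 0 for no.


Strings: "pjel", "lied"
Sorted first:  ejlp
Sorted second: deil
Differ at position 0: 'e' vs 'd' => not anagrams

0


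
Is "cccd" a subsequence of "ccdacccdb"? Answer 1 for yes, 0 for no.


Check if "cccd" is a subsequence of "ccdacccdb"
Greedy scan:
  Position 0 ('c'): matches sub[0] = 'c'
  Position 1 ('c'): matches sub[1] = 'c'
  Position 2 ('d'): no match needed
  Position 3 ('a'): no match needed
  Position 4 ('c'): matches sub[2] = 'c'
  Position 5 ('c'): no match needed
  Position 6 ('c'): no match needed
  Position 7 ('d'): matches sub[3] = 'd'
  Position 8 ('b'): no match needed
All 4 characters matched => is a subsequence

1


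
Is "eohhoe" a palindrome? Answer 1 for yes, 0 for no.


Input: eohhoe
Reversed: eohhoe
  Compare pos 0 ('e') with pos 5 ('e'): match
  Compare pos 1 ('o') with pos 4 ('o'): match
  Compare pos 2 ('h') with pos 3 ('h'): match
Result: palindrome

1


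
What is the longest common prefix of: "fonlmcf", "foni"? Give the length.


Words: fonlmcf, foni
  Position 0: all 'f' => match
  Position 1: all 'o' => match
  Position 2: all 'n' => match
  Position 3: ('l', 'i') => mismatch, stop
LCP = "fon" (length 3)

3


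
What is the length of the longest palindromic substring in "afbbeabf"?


Input: "afbbeabf"
Checking substrings for palindromes:
  [2:4] "bb" (len 2) => palindrome
Longest palindromic substring: "bb" with length 2

2


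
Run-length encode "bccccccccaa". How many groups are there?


Input: bccccccccaa
Scanning for consecutive runs:
  Group 1: 'b' x 1 (positions 0-0)
  Group 2: 'c' x 8 (positions 1-8)
  Group 3: 'a' x 2 (positions 9-10)
Total groups: 3

3


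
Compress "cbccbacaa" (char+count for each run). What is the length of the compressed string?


Input: cbccbacaa
Runs:
  'c' x 1 => "c1"
  'b' x 1 => "b1"
  'c' x 2 => "c2"
  'b' x 1 => "b1"
  'a' x 1 => "a1"
  'c' x 1 => "c1"
  'a' x 2 => "a2"
Compressed: "c1b1c2b1a1c1a2"
Compressed length: 14

14


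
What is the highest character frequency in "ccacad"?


Input: ccacad
Character counts:
  'a': 2
  'c': 3
  'd': 1
Maximum frequency: 3

3


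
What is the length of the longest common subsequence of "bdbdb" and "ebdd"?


LCS of "bdbdb" and "ebdd"
DP table:
           e    b    d    d
      0    0    0    0    0
  b   0    0    1    1    1
  d   0    0    1    2    2
  b   0    0    1    2    2
  d   0    0    1    2    3
  b   0    0    1    2    3
LCS length = dp[5][4] = 3

3


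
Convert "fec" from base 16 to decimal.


Input: "fec" in base 16
Positional expansion:
  Digit 'f' (value 15) x 16^2 = 3840
  Digit 'e' (value 14) x 16^1 = 224
  Digit 'c' (value 12) x 16^0 = 12
Sum = 4076

4076


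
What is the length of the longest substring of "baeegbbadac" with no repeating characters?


Input: "baeegbbadac"
Sliding window (track last position of each char):
  Position 0 ('b'): window [0,0] length 1 -- new best
  Position 1 ('a'): window [0,1] length 2 -- new best
  Position 2 ('e'): window [0,2] length 3 -- new best
  Position 3 ('e'): repeat (last at 2), move window start to 3
  Position 3 ('e'): window [3,3] length 1
  Position 4 ('g'): window [3,4] length 2
  Position 5 ('b'): window [3,5] length 3
  Position 6 ('b'): repeat (last at 5), move window start to 6
  Position 6 ('b'): window [6,6] length 1
  Position 7 ('a'): window [6,7] length 2
  Position 8 ('d'): window [6,8] length 3
  Position 9 ('a'): repeat (last at 7), move window start to 8
  Position 9 ('a'): window [8,9] length 2
  Position 10 ('c'): window [8,10] length 3
Longest substring with no repeats: "bae" with length 3

3


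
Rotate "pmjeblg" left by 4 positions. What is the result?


Input: "pmjeblg", rotate left by 4
First 4 characters: "pmje"
Remaining characters: "blg"
Concatenate remaining + first: "blg" + "pmje" = "blgpmje"

blgpmje


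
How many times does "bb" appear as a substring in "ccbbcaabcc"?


Searching for "bb" in "ccbbcaabcc"
Scanning each position:
  Position 0: "cc" => no
  Position 1: "cb" => no
  Position 2: "bb" => MATCH
  Position 3: "bc" => no
  Position 4: "ca" => no
  Position 5: "aa" => no
  Position 6: "ab" => no
  Position 7: "bc" => no
  Position 8: "cc" => no
Total occurrences: 1

1


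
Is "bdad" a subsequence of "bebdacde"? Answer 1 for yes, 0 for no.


Check if "bdad" is a subsequence of "bebdacde"
Greedy scan:
  Position 0 ('b'): matches sub[0] = 'b'
  Position 1 ('e'): no match needed
  Position 2 ('b'): no match needed
  Position 3 ('d'): matches sub[1] = 'd'
  Position 4 ('a'): matches sub[2] = 'a'
  Position 5 ('c'): no match needed
  Position 6 ('d'): matches sub[3] = 'd'
  Position 7 ('e'): no match needed
All 4 characters matched => is a subsequence

1


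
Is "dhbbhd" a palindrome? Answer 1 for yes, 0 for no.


Input: dhbbhd
Reversed: dhbbhd
  Compare pos 0 ('d') with pos 5 ('d'): match
  Compare pos 1 ('h') with pos 4 ('h'): match
  Compare pos 2 ('b') with pos 3 ('b'): match
Result: palindrome

1


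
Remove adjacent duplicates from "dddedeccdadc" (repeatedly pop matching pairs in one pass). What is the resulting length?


Input: dddedeccdadc
Stack-based adjacent duplicate removal:
  Read 'd': push. Stack: d
  Read 'd': matches stack top 'd' => pop. Stack: (empty)
  Read 'd': push. Stack: d
  Read 'e': push. Stack: de
  Read 'd': push. Stack: ded
  Read 'e': push. Stack: dede
  Read 'c': push. Stack: dedec
  Read 'c': matches stack top 'c' => pop. Stack: dede
  Read 'd': push. Stack: deded
  Read 'a': push. Stack: dededa
  Read 'd': push. Stack: dededad
  Read 'c': push. Stack: dededadc
Final stack: "dededadc" (length 8)

8


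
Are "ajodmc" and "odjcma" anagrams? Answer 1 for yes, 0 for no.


Strings: "ajodmc", "odjcma"
Sorted first:  acdjmo
Sorted second: acdjmo
Sorted forms match => anagrams

1


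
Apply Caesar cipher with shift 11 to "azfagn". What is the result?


Caesar cipher: shift "azfagn" by 11
  'a' (pos 0) + 11 = pos 11 = 'l'
  'z' (pos 25) + 11 = pos 10 = 'k'
  'f' (pos 5) + 11 = pos 16 = 'q'
  'a' (pos 0) + 11 = pos 11 = 'l'
  'g' (pos 6) + 11 = pos 17 = 'r'
  'n' (pos 13) + 11 = pos 24 = 'y'
Result: lkqlry

lkqlry


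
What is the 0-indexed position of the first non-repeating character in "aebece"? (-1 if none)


Input: aebece
Character frequencies:
  'a': 1
  'b': 1
  'c': 1
  'e': 3
Scanning left to right for freq == 1:
  Position 0 ('a'): unique! => answer = 0

0


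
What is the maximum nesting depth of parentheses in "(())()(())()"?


Input: "(())()(())()"
Tracking depth:
  Position 0 '(': depth becomes 1
  Position 1 '(': depth becomes 2
  Position 2 ')': depth becomes 1
  Position 3 ')': depth becomes 0
  Position 4 '(': depth becomes 1
  Position 5 ')': depth becomes 0
  Position 6 '(': depth becomes 1
  Position 7 '(': depth becomes 2
  Position 8 ')': depth becomes 1
  Position 9 ')': depth becomes 0
  Position 10 '(': depth becomes 1
  Position 11 ')': depth becomes 0
Maximum depth reached: 2

2


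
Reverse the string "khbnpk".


Input: khbnpk
Reading characters right to left:
  Position 5: 'k'
  Position 4: 'p'
  Position 3: 'n'
  Position 2: 'b'
  Position 1: 'h'
  Position 0: 'k'
Reversed: kpnbhk

kpnbhk


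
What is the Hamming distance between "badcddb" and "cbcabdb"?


Comparing "badcddb" and "cbcabdb" position by position:
  Position 0: 'b' vs 'c' => differ
  Position 1: 'a' vs 'b' => differ
  Position 2: 'd' vs 'c' => differ
  Position 3: 'c' vs 'a' => differ
  Position 4: 'd' vs 'b' => differ
  Position 5: 'd' vs 'd' => same
  Position 6: 'b' vs 'b' => same
Total differences (Hamming distance): 5

5


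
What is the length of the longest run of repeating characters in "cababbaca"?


Input: "cababbaca"
Scanning for longest run:
  Position 1 ('a'): new char, reset run to 1
  Position 2 ('b'): new char, reset run to 1
  Position 3 ('a'): new char, reset run to 1
  Position 4 ('b'): new char, reset run to 1
  Position 5 ('b'): continues run of 'b', length=2
  Position 6 ('a'): new char, reset run to 1
  Position 7 ('c'): new char, reset run to 1
  Position 8 ('a'): new char, reset run to 1
Longest run: 'b' with length 2

2


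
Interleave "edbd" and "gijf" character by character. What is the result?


Interleaving "edbd" and "gijf":
  Position 0: 'e' from first, 'g' from second => "eg"
  Position 1: 'd' from first, 'i' from second => "di"
  Position 2: 'b' from first, 'j' from second => "bj"
  Position 3: 'd' from first, 'f' from second => "df"
Result: egdibjdf

egdibjdf


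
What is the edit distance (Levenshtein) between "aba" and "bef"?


Computing edit distance: "aba" -> "bef"
DP table:
           b    e    f
      0    1    2    3
  a   1    1    2    3
  b   2    1    2    3
  a   3    2    2    3
Edit distance = dp[3][3] = 3

3


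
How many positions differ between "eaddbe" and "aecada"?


Comparing "eaddbe" and "aecada" position by position:
  Position 0: 'e' vs 'a' => DIFFER
  Position 1: 'a' vs 'e' => DIFFER
  Position 2: 'd' vs 'c' => DIFFER
  Position 3: 'd' vs 'a' => DIFFER
  Position 4: 'b' vs 'd' => DIFFER
  Position 5: 'e' vs 'a' => DIFFER
Positions that differ: 6

6


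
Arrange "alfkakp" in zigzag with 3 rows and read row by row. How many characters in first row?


Zigzag "alfkakp" into 3 rows:
Placing characters:
  'a' => row 0
  'l' => row 1
  'f' => row 2
  'k' => row 1
  'a' => row 0
  'k' => row 1
  'p' => row 2
Rows:
  Row 0: "aa"
  Row 1: "lkk"
  Row 2: "fp"
First row length: 2

2


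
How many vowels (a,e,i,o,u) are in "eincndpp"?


Input: eincndpp
Checking each character:
  'e' at position 0: vowel (running total: 1)
  'i' at position 1: vowel (running total: 2)
  'n' at position 2: consonant
  'c' at position 3: consonant
  'n' at position 4: consonant
  'd' at position 5: consonant
  'p' at position 6: consonant
  'p' at position 7: consonant
Total vowels: 2

2


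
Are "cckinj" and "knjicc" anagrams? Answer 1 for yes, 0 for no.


Strings: "cckinj", "knjicc"
Sorted first:  ccijkn
Sorted second: ccijkn
Sorted forms match => anagrams

1


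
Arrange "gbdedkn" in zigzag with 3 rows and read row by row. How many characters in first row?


Zigzag "gbdedkn" into 3 rows:
Placing characters:
  'g' => row 0
  'b' => row 1
  'd' => row 2
  'e' => row 1
  'd' => row 0
  'k' => row 1
  'n' => row 2
Rows:
  Row 0: "gd"
  Row 1: "bek"
  Row 2: "dn"
First row length: 2

2


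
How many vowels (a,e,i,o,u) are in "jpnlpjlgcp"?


Input: jpnlpjlgcp
Checking each character:
  'j' at position 0: consonant
  'p' at position 1: consonant
  'n' at position 2: consonant
  'l' at position 3: consonant
  'p' at position 4: consonant
  'j' at position 5: consonant
  'l' at position 6: consonant
  'g' at position 7: consonant
  'c' at position 8: consonant
  'p' at position 9: consonant
Total vowels: 0

0


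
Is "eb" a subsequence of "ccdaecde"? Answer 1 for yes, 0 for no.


Check if "eb" is a subsequence of "ccdaecde"
Greedy scan:
  Position 0 ('c'): no match needed
  Position 1 ('c'): no match needed
  Position 2 ('d'): no match needed
  Position 3 ('a'): no match needed
  Position 4 ('e'): matches sub[0] = 'e'
  Position 5 ('c'): no match needed
  Position 6 ('d'): no match needed
  Position 7 ('e'): no match needed
Only matched 1/2 characters => not a subsequence

0


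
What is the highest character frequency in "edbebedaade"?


Input: edbebedaade
Character counts:
  'a': 2
  'b': 2
  'd': 3
  'e': 4
Maximum frequency: 4

4


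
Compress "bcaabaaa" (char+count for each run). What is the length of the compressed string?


Input: bcaabaaa
Runs:
  'b' x 1 => "b1"
  'c' x 1 => "c1"
  'a' x 2 => "a2"
  'b' x 1 => "b1"
  'a' x 3 => "a3"
Compressed: "b1c1a2b1a3"
Compressed length: 10

10


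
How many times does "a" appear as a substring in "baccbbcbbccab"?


Searching for "a" in "baccbbcbbccab"
Scanning each position:
  Position 0: "b" => no
  Position 1: "a" => MATCH
  Position 2: "c" => no
  Position 3: "c" => no
  Position 4: "b" => no
  Position 5: "b" => no
  Position 6: "c" => no
  Position 7: "b" => no
  Position 8: "b" => no
  Position 9: "c" => no
  Position 10: "c" => no
  Position 11: "a" => MATCH
  Position 12: "b" => no
Total occurrences: 2

2


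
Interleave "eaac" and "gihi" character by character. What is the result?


Interleaving "eaac" and "gihi":
  Position 0: 'e' from first, 'g' from second => "eg"
  Position 1: 'a' from first, 'i' from second => "ai"
  Position 2: 'a' from first, 'h' from second => "ah"
  Position 3: 'c' from first, 'i' from second => "ci"
Result: egaiahci

egaiahci


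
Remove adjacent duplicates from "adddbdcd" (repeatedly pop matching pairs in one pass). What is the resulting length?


Input: adddbdcd
Stack-based adjacent duplicate removal:
  Read 'a': push. Stack: a
  Read 'd': push. Stack: ad
  Read 'd': matches stack top 'd' => pop. Stack: a
  Read 'd': push. Stack: ad
  Read 'b': push. Stack: adb
  Read 'd': push. Stack: adbd
  Read 'c': push. Stack: adbdc
  Read 'd': push. Stack: adbdcd
Final stack: "adbdcd" (length 6)

6


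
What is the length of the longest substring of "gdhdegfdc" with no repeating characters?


Input: "gdhdegfdc"
Sliding window (track last position of each char):
  Position 0 ('g'): window [0,0] length 1 -- new best
  Position 1 ('d'): window [0,1] length 2 -- new best
  Position 2 ('h'): window [0,2] length 3 -- new best
  Position 3 ('d'): repeat (last at 1), move window start to 2
  Position 3 ('d'): window [2,3] length 2
  Position 4 ('e'): window [2,4] length 3
  Position 5 ('g'): window [2,5] length 4 -- new best
  Position 6 ('f'): window [2,6] length 5 -- new best
  Position 7 ('d'): repeat (last at 3), move window start to 4
  Position 7 ('d'): window [4,7] length 4
  Position 8 ('c'): window [4,8] length 5
Longest substring with no repeats: "hdegf" with length 5

5


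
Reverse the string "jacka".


Input: jacka
Reading characters right to left:
  Position 4: 'a'
  Position 3: 'k'
  Position 2: 'c'
  Position 1: 'a'
  Position 0: 'j'
Reversed: akcaj

akcaj


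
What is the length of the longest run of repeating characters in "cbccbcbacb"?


Input: "cbccbcbacb"
Scanning for longest run:
  Position 1 ('b'): new char, reset run to 1
  Position 2 ('c'): new char, reset run to 1
  Position 3 ('c'): continues run of 'c', length=2
  Position 4 ('b'): new char, reset run to 1
  Position 5 ('c'): new char, reset run to 1
  Position 6 ('b'): new char, reset run to 1
  Position 7 ('a'): new char, reset run to 1
  Position 8 ('c'): new char, reset run to 1
  Position 9 ('b'): new char, reset run to 1
Longest run: 'c' with length 2

2
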